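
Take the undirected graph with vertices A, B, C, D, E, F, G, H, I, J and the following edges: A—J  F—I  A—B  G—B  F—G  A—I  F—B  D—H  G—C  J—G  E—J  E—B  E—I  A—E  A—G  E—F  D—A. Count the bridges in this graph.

3

The edges on the cycle A-E-F-B-A are not bridges since each lies on that cycle.
But removing H—D disconnects H from D; removing A—D disconnects A from D; removing C—G disconnects C from G — these are bridges.
That makes 3 bridges.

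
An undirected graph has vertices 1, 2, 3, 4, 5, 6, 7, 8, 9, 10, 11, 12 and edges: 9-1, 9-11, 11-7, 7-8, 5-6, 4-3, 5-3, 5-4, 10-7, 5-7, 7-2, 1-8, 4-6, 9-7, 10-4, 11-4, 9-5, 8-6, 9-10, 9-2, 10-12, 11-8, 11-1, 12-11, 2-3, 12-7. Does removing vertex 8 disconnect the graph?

Deleting 8 leaves 1 component (was 1) (its neighbors 1, 6, 7, 11 remain connected to each other), so 8 is not a cut vertex.

No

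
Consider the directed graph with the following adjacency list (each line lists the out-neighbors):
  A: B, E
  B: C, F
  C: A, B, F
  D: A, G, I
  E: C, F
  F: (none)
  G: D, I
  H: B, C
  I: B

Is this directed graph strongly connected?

There is no directed path from F to C, so the graph is not strongly connected.

No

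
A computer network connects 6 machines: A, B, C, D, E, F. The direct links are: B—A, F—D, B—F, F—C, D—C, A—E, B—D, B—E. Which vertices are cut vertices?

B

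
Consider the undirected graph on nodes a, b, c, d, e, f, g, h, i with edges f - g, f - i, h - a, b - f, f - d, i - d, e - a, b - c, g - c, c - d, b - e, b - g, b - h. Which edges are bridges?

none

The edges on the cycle f-i-d-f are not bridges since each lies on that cycle.
Every edge lies on some cycle, so there are no bridges.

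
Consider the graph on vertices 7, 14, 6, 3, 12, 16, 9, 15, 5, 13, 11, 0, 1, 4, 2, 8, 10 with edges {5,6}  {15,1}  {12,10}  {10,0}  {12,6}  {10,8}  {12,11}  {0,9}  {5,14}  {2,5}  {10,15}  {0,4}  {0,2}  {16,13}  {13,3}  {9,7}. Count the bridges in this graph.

The edges on the cycle 12-10-0-2-5-6-12 are not bridges since each lies on that cycle.
But removing 9—7 disconnects 9 from 7; removing 12—11 disconnects 12 from 11; removing 3—13 disconnects 3 from 13; removing 15—10 disconnects 15 from 10 — these are bridges.
In total 10 edges are bridges.

10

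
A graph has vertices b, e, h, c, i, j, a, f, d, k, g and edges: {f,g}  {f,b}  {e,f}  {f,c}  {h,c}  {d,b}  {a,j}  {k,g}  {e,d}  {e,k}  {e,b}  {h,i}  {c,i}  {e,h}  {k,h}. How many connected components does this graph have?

2

Starting from a we can reach a, j. That is one component of size 2.
Starting from b we can reach b, c, d, e, f, g, h, i, k. That is one component of size 9.
Total: 2 components.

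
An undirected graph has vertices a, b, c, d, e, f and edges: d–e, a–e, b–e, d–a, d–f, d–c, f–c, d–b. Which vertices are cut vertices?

Removing d increases the component count from 1 to 2, so d is a cut vertex.
By contrast removing e leaves 1 component; it is not a cut vertex. No other vertex is a cut vertex either.

d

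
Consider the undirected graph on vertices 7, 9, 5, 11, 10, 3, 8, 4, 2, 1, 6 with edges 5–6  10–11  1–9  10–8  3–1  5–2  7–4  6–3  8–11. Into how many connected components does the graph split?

Starting from 4 we can reach 4, 7. That is one component of size 2.
Starting from 8 we can reach 8, 10, 11. That is one component of size 3.
Starting from 1 we can reach 1, 2, 3, 5, 6, 9. That is one component of size 6.
Total: 3 components.

3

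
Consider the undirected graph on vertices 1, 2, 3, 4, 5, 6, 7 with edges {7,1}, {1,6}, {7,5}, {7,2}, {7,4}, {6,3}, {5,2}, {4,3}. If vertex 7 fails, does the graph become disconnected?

Deleting 7 raises the number of components from 1 to 2, so 7 is a cut vertex.

Yes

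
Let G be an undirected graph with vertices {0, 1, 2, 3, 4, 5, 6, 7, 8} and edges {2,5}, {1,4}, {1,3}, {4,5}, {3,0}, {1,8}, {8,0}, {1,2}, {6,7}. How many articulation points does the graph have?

1

Removing 1 increases the component count from 2 to 3, so 1 is a cut vertex.
By contrast removing 6 leaves 2 components; it is not a cut vertex. No other vertex is a cut vertex either.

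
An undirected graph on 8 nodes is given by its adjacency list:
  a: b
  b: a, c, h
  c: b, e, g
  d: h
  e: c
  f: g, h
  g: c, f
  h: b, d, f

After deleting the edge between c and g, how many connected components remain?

1

c and g are still connected via c-b-h-f-g, so the component count stays at 1.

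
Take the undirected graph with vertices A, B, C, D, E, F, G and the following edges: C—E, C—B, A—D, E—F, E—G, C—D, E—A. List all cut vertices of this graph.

Removing C increases the component count from 1 to 2, so C is a cut vertex.
Removing E increases the component count from 1 to 3, so E is a cut vertex.
By contrast removing B leaves 1 component; it is not a cut vertex. No other vertex is a cut vertex either.

C, E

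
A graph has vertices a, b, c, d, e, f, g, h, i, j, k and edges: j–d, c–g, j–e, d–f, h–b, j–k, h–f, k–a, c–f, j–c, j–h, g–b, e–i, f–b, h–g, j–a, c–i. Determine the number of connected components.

1

Starting from a we can reach a, b, c, d, e, f, g, h, i, j, k. That is one component of size 11.
Total: 1 component.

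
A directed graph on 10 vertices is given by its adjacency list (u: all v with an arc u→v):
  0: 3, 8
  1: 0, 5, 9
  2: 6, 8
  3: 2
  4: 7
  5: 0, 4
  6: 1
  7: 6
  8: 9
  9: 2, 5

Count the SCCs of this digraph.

{0, 1, 2, 3, 4, 5, 6, 7, 8, 9} are all mutually reachable — one SCC of size 10.
That gives 1 strongly connected component.

1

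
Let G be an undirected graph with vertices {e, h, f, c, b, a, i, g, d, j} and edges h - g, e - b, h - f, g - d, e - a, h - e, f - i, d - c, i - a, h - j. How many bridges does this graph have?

The edges on the cycle h-e-a-i-f-h are not bridges since each lies on that cycle.
But removing h - g disconnects h from g; removing b - e disconnects b from e; removing d - c disconnects d from c; removing g - d disconnects g from d — these are bridges.
In total 5 edges are bridges.

5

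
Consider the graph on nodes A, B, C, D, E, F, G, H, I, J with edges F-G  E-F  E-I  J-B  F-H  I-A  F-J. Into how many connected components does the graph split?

3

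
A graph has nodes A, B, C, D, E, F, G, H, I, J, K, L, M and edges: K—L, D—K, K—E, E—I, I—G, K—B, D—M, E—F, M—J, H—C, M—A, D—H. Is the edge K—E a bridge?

Yes

Removing K—E leaves no path between K and E: the component count goes from 1 to 2. So it is a bridge.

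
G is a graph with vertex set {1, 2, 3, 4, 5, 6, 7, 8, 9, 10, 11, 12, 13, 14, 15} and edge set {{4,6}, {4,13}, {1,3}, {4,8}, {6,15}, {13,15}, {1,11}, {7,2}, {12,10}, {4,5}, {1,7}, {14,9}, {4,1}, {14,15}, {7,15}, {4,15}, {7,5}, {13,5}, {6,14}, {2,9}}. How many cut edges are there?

The edges on the cycle 4-6-14-9-2-7-1-4 are not bridges since each lies on that cycle.
But removing 1—11 disconnects 1 from 11; removing 12—10 disconnects 12 from 10; removing 1—3 disconnects 1 from 3; removing 4—8 disconnects 4 from 8 — these are bridges.
That makes 4 bridges.

4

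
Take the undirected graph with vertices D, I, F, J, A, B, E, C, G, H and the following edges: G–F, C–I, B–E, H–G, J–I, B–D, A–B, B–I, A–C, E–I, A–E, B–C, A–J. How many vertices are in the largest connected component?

7

Starting from F we can reach F, G, H. That is one component of size 3.
Starting from A we can reach A, B, C, D, E, I, J. That is one component of size 7.
The largest has 7 vertices.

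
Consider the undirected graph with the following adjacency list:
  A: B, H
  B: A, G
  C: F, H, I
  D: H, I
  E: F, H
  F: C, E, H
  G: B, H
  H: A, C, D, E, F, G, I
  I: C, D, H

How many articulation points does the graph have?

Removing H increases the component count from 1 to 2, so H is a cut vertex.
By contrast removing G leaves 1 component; it is not a cut vertex. No other vertex is a cut vertex either.

1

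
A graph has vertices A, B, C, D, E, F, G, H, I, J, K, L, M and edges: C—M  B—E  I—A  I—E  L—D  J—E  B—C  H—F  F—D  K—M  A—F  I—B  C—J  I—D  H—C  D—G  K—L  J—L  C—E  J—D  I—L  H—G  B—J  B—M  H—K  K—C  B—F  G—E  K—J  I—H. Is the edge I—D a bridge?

No

After removing I—D, the path I-L-D still connects them, so the edge is not a bridge.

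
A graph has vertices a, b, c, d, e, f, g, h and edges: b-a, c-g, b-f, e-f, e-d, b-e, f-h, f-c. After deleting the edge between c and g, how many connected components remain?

2

Before removal there is 1 component.
c-g is a bridge — removing it separates c's side from g's side.
After removal: 2 components.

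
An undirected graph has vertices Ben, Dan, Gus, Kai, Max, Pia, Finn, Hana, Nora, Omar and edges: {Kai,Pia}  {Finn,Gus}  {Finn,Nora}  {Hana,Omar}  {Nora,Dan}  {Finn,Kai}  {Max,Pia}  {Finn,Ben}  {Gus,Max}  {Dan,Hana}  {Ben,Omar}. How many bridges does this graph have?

0

The edges on the cycle Finn-Gus-Max-Pia-Kai-Finn are not bridges since each lies on that cycle.
Every edge lies on some cycle, so there are no bridges.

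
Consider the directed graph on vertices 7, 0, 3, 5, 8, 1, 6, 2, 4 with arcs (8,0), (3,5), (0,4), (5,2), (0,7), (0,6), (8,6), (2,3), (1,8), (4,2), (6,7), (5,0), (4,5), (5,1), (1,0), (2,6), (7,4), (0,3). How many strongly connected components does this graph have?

1

{0, 1, 2, 3, 4, 5, 6, 7, 8} are all mutually reachable — one SCC of size 9.
That gives 1 strongly connected component.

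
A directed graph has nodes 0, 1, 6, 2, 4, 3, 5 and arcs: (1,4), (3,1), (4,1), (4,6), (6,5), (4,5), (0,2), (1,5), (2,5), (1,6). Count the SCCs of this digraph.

6

{1, 4} are all mutually reachable — one SCC of size 2.
{0} is an SCC by itself.
{2} is an SCC by itself.
{6} is an SCC by itself.
{3} is an SCC by itself.
(and 1 more singleton SCC)
That gives 6 strongly connected components.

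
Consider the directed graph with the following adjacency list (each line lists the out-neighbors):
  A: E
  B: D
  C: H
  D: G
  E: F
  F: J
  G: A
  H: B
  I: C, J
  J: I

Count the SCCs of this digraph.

1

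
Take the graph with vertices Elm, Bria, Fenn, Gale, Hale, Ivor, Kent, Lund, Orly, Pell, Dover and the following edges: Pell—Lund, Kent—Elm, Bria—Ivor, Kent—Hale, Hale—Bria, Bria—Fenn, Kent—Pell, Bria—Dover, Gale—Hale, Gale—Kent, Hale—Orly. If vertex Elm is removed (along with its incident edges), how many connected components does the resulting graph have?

1

With Elm gone, the remaining components are: {Bria, Fenn, Gale, Hale, Ivor, Kent, Lund, Orly, Pell, Dover}.
That is 1 component.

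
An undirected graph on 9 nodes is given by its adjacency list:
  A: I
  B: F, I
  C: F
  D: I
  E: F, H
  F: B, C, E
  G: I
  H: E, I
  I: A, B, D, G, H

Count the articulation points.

2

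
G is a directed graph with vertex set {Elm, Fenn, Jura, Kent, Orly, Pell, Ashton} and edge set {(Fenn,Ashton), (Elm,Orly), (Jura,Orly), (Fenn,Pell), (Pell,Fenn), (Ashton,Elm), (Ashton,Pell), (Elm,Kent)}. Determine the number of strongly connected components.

5

{Fenn, Pell, Ashton} are all mutually reachable — one SCC of size 3.
{Kent} is an SCC by itself.
{Jura} is an SCC by itself.
{Elm} is an SCC by itself.
{Orly} is an SCC by itself.
That gives 5 strongly connected components.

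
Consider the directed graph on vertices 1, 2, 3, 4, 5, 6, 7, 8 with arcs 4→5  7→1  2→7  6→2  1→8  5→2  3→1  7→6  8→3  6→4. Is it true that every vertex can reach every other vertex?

There is no directed path from 3 to 4, so the graph is not strongly connected.

No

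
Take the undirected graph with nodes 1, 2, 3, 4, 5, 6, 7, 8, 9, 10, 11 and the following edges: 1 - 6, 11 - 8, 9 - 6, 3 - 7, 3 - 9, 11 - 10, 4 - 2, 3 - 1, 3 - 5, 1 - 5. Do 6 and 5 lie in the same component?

From 6 we can reach 1, 3, 5, 6, 7, 9, which includes 5.

Yes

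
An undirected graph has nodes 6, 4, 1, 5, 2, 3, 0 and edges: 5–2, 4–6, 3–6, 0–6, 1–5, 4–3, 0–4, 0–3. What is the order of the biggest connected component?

Starting from 1 we can reach 1, 2, 5. That is one component of size 3.
Starting from 0 we can reach 0, 3, 4, 6. That is one component of size 4.
The largest has 4 vertices.

4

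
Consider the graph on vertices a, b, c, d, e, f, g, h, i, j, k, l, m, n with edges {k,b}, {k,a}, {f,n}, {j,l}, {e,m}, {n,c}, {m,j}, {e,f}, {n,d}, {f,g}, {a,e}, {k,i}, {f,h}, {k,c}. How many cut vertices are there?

Removing e increases the component count from 1 to 2, so e is a cut vertex.
Removing f increases the component count from 1 to 3, so f is a cut vertex.
Removing j increases the component count from 1 to 2, so j is a cut vertex.
Likewise k, m, n are cut vertices.
By contrast removing g leaves 1 component; it is not a cut vertex. No other vertex is a cut vertex either.

6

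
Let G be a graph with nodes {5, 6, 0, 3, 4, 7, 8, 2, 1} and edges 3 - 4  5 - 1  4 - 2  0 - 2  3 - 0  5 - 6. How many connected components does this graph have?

7 is isolated — a component by itself.
8 is isolated — a component by itself.
Starting from 1 we can reach 1, 5, 6. That is one component of size 3.
Starting from 0 we can reach 0, 2, 3, 4. That is one component of size 4.
Total: 4 components.

4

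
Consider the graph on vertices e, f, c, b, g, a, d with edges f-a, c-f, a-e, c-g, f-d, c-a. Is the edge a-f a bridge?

No

After removing a-f, the path a-c-f still connects them, so the edge is not a bridge.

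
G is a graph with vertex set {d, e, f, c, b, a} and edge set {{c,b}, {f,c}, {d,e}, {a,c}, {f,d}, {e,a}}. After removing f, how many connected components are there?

1

With f gone, the remaining components are: {a, b, c, d, e}.
That is 1 component.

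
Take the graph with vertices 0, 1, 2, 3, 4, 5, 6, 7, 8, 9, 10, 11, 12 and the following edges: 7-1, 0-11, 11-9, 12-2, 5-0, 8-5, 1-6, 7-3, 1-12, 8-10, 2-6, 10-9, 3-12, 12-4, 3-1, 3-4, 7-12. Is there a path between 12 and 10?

No

The component containing 12 is {1, 2, 3, 4, 6, 7, 12}, and 10 is not in it.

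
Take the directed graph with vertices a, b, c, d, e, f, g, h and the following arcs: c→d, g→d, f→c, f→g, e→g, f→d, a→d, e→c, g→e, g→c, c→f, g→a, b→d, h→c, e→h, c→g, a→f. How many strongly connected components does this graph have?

{a, c, e, f, g, h} are all mutually reachable — one SCC of size 6.
{d} is an SCC by itself.
{b} is an SCC by itself.
That gives 3 strongly connected components.

3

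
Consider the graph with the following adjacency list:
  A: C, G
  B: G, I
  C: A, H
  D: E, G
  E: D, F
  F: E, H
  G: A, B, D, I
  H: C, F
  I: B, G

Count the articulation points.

1

Removing G increases the component count from 1 to 2, so G is a cut vertex.
By contrast removing H leaves 1 component; it is not a cut vertex. No other vertex is a cut vertex either.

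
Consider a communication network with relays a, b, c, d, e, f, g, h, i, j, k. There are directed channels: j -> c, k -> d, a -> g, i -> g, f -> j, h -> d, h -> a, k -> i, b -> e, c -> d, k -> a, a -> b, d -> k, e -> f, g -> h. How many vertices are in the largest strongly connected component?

11

{a, b, c, d, e, f, g, h, i, j, k} are all mutually reachable — one SCC of size 11.
The largest has 11 vertices.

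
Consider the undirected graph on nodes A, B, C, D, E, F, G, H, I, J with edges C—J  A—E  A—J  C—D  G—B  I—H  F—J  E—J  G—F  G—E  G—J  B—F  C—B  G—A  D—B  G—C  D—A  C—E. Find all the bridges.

The edges on the cycle G-C-D-A-G are not bridges since each lies on that cycle.
But removing I—H disconnects I from H — this is a bridge.

H-I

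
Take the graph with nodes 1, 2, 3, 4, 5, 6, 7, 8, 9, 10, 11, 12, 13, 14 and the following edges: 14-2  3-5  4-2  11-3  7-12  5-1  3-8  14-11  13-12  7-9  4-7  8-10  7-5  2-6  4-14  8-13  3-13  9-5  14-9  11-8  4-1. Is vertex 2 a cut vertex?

Yes

Deleting 2 raises the number of components from 1 to 2, so 2 is a cut vertex.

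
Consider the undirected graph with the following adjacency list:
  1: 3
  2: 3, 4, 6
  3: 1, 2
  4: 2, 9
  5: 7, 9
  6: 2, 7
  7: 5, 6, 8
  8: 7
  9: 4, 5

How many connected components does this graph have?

1

Starting from 1 we can reach 1, 2, 3, 4, 5, 6, 7, 8, 9. That is one component of size 9.
Total: 1 component.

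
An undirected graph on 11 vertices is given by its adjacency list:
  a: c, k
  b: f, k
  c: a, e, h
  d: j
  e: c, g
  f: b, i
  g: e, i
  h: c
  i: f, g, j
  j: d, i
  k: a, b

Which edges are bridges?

c-h, d-j, i-j

The edges on the cycle f-b-k-a-c-e-g-i-f are not bridges since each lies on that cycle.
But removing j-d disconnects j from d; removing h-c disconnects h from c; removing j-i disconnects j from i — these are bridges.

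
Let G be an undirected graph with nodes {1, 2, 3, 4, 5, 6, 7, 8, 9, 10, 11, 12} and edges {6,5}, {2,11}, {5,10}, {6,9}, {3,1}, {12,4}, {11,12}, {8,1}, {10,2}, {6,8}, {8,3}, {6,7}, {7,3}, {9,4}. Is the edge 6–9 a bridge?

No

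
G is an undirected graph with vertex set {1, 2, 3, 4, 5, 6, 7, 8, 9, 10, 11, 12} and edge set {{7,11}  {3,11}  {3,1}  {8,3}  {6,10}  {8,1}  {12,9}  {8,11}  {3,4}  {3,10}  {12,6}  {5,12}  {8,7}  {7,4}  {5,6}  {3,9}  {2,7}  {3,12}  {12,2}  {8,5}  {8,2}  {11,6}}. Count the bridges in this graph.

The edges on the cycle 3-12-9-3 are not bridges since each lies on that cycle.
Every edge lies on some cycle, so there are no bridges.

0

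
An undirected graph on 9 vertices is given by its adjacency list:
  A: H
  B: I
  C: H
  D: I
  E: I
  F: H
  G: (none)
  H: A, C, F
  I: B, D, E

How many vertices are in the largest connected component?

G is isolated — a component by itself.
Starting from A we can reach A, C, F, H. That is one component of size 4.
Starting from B we can reach B, D, E, I. That is one component of size 4.
The largest has 4 vertices.

4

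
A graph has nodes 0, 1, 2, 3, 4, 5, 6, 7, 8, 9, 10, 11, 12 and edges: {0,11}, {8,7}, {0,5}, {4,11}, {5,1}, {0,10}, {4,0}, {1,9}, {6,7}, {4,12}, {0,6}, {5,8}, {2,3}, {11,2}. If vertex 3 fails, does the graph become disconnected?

No

Deleting 3 leaves 1 component (was 1), so 3 is not a cut vertex.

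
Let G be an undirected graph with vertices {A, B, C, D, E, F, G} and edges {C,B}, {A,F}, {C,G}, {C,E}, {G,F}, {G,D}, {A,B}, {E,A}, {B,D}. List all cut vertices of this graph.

none

Removing B, for instance, still leaves 1 component. No single vertex removal increases the component count — the graph has no articulation points.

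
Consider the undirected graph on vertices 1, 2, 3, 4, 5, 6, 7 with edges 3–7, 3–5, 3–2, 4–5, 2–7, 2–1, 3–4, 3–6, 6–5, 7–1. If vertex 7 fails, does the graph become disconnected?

No

Deleting 7 leaves 1 component (was 1) (its neighbors 1, 2, 3 remain connected to each other), so 7 is not a cut vertex.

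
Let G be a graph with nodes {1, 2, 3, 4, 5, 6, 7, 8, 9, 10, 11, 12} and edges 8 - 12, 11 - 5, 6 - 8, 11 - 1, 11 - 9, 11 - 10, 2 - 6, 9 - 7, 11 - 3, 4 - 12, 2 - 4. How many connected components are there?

2

Starting from 2 we can reach 2, 4, 6, 8, 12. That is one component of size 5.
Starting from 1 we can reach 1, 3, 5, 7, 9, 10, 11. That is one component of size 7.
Total: 2 components.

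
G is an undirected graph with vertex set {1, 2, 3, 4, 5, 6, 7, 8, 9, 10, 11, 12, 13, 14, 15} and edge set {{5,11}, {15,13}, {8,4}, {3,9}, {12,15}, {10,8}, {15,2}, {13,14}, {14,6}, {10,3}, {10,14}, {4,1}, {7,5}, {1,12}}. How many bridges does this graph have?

The edges on the cycle 10-8-4-1-12-15-13-14-10 are not bridges since each lies on that cycle.
But removing 2—15 disconnects 2 from 15; removing 3—9 disconnects 3 from 9; removing 5—11 disconnects 5 from 11; removing 6—14 disconnects 6 from 14 — these are bridges.
In total 6 edges are bridges.

6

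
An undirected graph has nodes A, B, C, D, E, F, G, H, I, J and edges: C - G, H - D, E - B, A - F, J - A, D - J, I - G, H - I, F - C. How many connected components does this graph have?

2

Starting from B we can reach B, E. That is one component of size 2.
Starting from A we can reach A, C, D, F, G, H, I, J. That is one component of size 8.
Total: 2 components.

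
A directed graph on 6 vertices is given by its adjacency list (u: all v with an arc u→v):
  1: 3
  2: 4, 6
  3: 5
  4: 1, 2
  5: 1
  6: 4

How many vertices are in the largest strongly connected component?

{2, 4, 6} are all mutually reachable — one SCC of size 3.
{1, 3, 5} are all mutually reachable — one SCC of size 3.
The largest has 3 vertices.

3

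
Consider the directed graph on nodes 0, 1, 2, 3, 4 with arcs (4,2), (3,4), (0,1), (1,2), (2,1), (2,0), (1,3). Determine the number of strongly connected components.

1

{0, 1, 2, 3, 4} are all mutually reachable — one SCC of size 5.
That gives 1 strongly connected component.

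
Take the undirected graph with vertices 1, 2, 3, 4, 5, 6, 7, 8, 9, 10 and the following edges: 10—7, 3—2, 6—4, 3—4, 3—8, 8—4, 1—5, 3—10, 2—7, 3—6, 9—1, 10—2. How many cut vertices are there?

Removing 1 increases the component count from 2 to 3, so 1 is a cut vertex.
Removing 3 increases the component count from 2 to 3, so 3 is a cut vertex.
By contrast removing 7 leaves 2 components; it is not a cut vertex. No other vertex is a cut vertex either.

2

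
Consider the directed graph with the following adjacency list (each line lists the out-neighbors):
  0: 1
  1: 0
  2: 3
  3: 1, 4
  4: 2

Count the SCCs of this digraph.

{2, 3, 4} are all mutually reachable — one SCC of size 3.
{0, 1} are all mutually reachable — one SCC of size 2.
That gives 2 strongly connected components.

2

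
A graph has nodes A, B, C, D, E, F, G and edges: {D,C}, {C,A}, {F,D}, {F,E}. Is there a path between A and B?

No

The component containing A is {A, C, D, E, F}, and B is not in it.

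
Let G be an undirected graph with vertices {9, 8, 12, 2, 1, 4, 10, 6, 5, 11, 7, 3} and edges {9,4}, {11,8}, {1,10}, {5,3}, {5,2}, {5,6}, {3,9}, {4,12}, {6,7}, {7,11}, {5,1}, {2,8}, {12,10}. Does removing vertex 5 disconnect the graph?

Yes

Deleting 5 raises the number of components from 1 to 2, so 5 is a cut vertex.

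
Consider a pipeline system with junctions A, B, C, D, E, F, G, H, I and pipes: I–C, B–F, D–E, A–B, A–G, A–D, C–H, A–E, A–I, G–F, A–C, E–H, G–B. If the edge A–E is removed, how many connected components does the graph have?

1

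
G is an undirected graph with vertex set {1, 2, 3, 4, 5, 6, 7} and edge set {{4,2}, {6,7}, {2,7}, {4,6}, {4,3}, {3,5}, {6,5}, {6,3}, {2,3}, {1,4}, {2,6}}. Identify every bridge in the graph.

1-4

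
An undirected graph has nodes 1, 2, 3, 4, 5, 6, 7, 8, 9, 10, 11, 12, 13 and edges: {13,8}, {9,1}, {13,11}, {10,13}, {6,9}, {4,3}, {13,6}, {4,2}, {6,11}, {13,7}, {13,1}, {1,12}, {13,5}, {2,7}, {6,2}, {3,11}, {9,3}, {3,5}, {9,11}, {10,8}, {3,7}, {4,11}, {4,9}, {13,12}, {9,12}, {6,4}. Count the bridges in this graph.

0

The edges on the cycle 6-4-9-6 are not bridges since each lies on that cycle.
Every edge lies on some cycle, so there are no bridges.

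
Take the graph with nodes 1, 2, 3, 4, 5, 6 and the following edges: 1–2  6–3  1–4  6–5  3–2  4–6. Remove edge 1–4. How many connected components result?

1

1 and 4 are still connected via 1-2-3-6-4, so the component count stays at 1.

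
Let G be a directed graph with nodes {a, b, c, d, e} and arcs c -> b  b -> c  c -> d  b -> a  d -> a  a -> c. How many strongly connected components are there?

2

{a, b, c, d} are all mutually reachable — one SCC of size 4.
{e} is an SCC by itself.
That gives 2 strongly connected components.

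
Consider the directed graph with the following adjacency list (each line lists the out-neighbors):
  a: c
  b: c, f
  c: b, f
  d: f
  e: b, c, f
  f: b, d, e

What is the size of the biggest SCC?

5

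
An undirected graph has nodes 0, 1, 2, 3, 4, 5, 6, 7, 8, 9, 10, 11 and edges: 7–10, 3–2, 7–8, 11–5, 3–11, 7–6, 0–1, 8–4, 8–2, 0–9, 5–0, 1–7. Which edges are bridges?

The edges on the cycle 3-11-5-0-1-7-8-2-3 are not bridges since each lies on that cycle.
But removing 9–0 disconnects 9 from 0; removing 4–8 disconnects 4 from 8; removing 10–7 disconnects 10 from 7; removing 6–7 disconnects 6 from 7 — these are bridges.

0-9, 10-7, 4-8, 6-7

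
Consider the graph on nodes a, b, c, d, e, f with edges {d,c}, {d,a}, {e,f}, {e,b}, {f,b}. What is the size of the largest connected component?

3

Starting from a we can reach a, c, d. That is one component of size 3.
Starting from b we can reach b, e, f. That is one component of size 3.
The largest has 3 vertices.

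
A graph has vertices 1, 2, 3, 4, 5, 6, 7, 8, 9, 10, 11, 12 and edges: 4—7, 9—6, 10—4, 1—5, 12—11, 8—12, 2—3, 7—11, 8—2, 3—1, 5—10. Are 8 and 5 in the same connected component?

Yes

From 8 we can reach 1, 2, 3, 4, 5, 7, 8, 10, 11, 12, which includes 5.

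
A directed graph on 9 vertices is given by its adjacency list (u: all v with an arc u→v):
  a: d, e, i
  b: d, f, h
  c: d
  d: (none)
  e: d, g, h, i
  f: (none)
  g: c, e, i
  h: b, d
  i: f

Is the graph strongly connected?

No

There is no directed path from c to a, so the graph is not strongly connected.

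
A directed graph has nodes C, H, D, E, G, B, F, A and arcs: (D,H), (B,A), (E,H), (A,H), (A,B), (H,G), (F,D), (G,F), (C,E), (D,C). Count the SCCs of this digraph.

2

{C, D, E, F, G, H} are all mutually reachable — one SCC of size 6.
{A, B} are all mutually reachable — one SCC of size 2.
That gives 2 strongly connected components.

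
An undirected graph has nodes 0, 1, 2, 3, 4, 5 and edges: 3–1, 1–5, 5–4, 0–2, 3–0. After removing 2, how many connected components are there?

1

With 2 gone, the remaining components are: {0, 1, 3, 4, 5}.
That is 1 component.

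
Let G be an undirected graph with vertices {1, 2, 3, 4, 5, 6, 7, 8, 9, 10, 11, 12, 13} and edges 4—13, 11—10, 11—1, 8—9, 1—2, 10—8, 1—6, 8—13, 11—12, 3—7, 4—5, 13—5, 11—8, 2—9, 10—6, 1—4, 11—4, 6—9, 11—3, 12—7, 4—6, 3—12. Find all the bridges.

none

The edges on the cycle 11-1-2-9-8-11 are not bridges since each lies on that cycle.
Every edge lies on some cycle, so there are no bridges.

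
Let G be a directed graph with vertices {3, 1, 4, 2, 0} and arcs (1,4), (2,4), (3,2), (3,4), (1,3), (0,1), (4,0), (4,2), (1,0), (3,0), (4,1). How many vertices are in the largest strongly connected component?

{0, 1, 2, 3, 4} are all mutually reachable — one SCC of size 5.
The largest has 5 vertices.

5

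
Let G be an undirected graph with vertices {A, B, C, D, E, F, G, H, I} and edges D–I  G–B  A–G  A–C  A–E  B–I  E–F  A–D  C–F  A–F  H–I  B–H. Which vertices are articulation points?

A

Removing A increases the component count from 1 to 2, so A is a cut vertex.
By contrast removing H leaves 1 component; it is not a cut vertex. No other vertex is a cut vertex either.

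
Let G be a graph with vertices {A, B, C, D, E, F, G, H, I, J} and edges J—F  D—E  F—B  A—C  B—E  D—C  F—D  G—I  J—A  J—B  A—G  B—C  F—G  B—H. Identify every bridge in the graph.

B-H, G-I

The edges on the cycle J-F-G-A-J are not bridges since each lies on that cycle.
But removing B—H disconnects B from H; removing I—G disconnects I from G — these are bridges.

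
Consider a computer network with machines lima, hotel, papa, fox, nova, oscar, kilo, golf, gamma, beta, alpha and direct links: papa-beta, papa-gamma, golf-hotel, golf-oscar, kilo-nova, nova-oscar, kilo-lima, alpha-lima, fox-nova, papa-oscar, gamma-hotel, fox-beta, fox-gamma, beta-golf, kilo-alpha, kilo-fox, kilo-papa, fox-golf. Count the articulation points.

1

Removing kilo increases the component count from 1 to 2, so kilo is a cut vertex.
By contrast removing beta leaves 1 component; it is not a cut vertex. No other vertex is a cut vertex either.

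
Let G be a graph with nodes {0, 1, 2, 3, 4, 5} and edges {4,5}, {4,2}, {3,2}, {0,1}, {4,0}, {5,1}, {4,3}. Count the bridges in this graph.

The edges on the cycle 4-3-2-4 are not bridges since each lies on that cycle.
Every edge lies on some cycle, so there are no bridges.

0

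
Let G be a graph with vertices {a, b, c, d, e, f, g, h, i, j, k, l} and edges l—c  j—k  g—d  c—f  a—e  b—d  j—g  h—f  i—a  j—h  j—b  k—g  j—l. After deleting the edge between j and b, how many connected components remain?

2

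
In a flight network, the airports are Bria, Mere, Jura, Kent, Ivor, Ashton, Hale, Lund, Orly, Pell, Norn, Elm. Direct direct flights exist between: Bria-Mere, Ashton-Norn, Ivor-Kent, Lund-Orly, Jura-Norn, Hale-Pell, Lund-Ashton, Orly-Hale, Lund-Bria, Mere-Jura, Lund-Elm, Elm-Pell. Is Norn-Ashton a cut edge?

After removing Norn-Ashton, the path Norn-Jura-Mere-Bria-Lund-Ashton still connects them, so the edge is not a bridge.

No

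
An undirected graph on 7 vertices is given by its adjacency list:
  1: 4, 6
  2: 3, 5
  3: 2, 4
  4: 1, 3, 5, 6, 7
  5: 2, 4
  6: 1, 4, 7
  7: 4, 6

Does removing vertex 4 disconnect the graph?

Yes

Deleting 4 raises the number of components from 1 to 2, so 4 is a cut vertex.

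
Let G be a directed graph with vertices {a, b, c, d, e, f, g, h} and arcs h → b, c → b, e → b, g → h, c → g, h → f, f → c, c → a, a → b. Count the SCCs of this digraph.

{c, f, g, h} are all mutually reachable — one SCC of size 4.
{e} is an SCC by itself.
{b} is an SCC by itself.
{a} is an SCC by itself.
{d} is an SCC by itself.
That gives 5 strongly connected components.

5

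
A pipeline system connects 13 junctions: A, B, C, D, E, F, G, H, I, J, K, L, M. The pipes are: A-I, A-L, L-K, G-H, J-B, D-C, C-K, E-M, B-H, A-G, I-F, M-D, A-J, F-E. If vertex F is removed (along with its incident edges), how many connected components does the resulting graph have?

With F gone, the remaining components are: {A, B, C, D, E, G, H, I, J, K, L, M}.
That is 1 component.

1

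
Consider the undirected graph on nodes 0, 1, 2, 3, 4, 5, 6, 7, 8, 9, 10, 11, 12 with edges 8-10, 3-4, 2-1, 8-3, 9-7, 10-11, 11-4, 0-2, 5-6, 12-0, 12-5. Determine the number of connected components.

3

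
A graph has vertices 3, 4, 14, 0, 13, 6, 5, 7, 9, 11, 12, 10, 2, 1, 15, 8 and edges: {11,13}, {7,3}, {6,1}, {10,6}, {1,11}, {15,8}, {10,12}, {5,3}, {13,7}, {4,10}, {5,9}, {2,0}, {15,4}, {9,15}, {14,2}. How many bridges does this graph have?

The edges on the cycle 5-9-15-4-10-6-1-11-13-7-3-5 are not bridges since each lies on that cycle.
But removing 14-2 disconnects 14 from 2; removing 2-0 disconnects 2 from 0; removing 12-10 disconnects 12 from 10; removing 15-8 disconnects 15 from 8 — these are bridges.
That makes 4 bridges.

4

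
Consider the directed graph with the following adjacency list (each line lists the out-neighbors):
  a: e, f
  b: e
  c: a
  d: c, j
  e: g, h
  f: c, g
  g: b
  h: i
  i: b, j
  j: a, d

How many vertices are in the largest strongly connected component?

10

{a, b, c, d, e, f, g, h, i, j} are all mutually reachable — one SCC of size 10.
The largest has 10 vertices.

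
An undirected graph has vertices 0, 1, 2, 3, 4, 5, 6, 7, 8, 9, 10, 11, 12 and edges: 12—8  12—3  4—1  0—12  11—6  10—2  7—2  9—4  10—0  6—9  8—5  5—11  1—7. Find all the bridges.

12-3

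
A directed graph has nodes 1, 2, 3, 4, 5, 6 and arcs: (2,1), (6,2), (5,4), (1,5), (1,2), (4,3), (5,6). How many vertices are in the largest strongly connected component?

{1, 2, 5, 6} are all mutually reachable — one SCC of size 4.
{4} is an SCC by itself.
{3} is an SCC by itself.
The largest has 4 vertices.

4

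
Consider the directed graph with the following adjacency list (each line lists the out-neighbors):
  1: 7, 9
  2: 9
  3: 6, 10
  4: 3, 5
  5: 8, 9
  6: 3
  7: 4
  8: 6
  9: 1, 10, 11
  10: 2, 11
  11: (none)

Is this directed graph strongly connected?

No

There is no directed path from 11 to 6, so the graph is not strongly connected.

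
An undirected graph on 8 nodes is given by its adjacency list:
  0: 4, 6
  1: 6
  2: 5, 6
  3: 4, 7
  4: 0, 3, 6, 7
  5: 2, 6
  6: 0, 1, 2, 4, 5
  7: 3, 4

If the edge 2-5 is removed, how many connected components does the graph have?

2 and 5 are still connected via 2-6-5, so the component count stays at 1.

1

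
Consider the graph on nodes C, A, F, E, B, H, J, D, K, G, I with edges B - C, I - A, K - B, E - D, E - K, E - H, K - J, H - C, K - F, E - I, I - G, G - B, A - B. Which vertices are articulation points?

Removing E increases the component count from 1 to 2, so E is a cut vertex.
Removing K increases the component count from 1 to 3, so K is a cut vertex.
By contrast removing C leaves 1 component; it is not a cut vertex. No other vertex is a cut vertex either.

E, K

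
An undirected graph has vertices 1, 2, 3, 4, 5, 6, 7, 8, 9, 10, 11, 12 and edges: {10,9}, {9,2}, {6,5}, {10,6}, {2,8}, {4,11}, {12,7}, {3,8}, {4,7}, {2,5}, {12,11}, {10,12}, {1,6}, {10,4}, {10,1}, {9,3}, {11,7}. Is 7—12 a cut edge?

No

After removing 7—12, the path 7-11-12 still connects them, so the edge is not a bridge.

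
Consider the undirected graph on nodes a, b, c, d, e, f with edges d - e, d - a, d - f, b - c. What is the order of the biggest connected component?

Starting from b we can reach b, c. That is one component of size 2.
Starting from a we can reach a, d, e, f. That is one component of size 4.
The largest has 4 vertices.

4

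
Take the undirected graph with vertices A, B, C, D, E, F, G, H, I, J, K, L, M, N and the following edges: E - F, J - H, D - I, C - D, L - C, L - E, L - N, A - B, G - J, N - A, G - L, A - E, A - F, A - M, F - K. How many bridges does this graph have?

9

The edges on the cycle L-N-A-F-E-L are not bridges since each lies on that cycle.
But removing H - J disconnects H from J; removing A - M disconnects A from M; removing G - L disconnects G from L; removing D - C disconnects D from C — these are bridges.
In total 9 edges are bridges.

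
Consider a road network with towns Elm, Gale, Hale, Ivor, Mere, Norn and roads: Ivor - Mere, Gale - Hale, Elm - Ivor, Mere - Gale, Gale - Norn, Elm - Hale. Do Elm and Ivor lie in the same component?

Yes

From Elm we can reach Elm, Gale, Hale, Ivor, Mere, Norn, which includes Ivor.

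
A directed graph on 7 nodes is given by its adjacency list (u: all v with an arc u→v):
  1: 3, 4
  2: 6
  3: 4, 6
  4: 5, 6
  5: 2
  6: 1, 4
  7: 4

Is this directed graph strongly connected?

There is no directed path from 2 to 7, so the graph is not strongly connected.

No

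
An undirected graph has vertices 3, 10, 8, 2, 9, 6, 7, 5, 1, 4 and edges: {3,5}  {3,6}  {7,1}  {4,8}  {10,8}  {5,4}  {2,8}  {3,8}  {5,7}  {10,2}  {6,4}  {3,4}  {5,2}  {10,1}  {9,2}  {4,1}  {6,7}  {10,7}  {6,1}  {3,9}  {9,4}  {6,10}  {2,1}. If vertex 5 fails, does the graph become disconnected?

No

Deleting 5 leaves 1 component (was 1) (its neighbors 2, 3, 4, 7 remain connected to each other), so 5 is not a cut vertex.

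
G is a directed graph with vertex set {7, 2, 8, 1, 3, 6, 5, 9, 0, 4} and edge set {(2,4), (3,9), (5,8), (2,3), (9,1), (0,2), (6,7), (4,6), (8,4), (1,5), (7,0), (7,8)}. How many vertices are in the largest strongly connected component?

{0, 1, 2, 3, 4, 5, 6, 7, 8, 9} are all mutually reachable — one SCC of size 10.
The largest has 10 vertices.

10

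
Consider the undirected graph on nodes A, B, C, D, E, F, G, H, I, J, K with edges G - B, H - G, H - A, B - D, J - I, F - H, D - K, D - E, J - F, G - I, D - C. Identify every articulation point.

Removing B increases the component count from 1 to 2, so B is a cut vertex.
Removing D increases the component count from 1 to 4, so D is a cut vertex.
Removing G increases the component count from 1 to 2, so G is a cut vertex.
Likewise H is a cut vertex.
By contrast removing K leaves 1 component; it is not a cut vertex. No other vertex is a cut vertex either.

B, D, G, H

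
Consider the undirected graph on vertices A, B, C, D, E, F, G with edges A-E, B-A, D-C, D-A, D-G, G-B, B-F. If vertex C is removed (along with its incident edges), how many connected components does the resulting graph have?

With C gone, the remaining components are: {A, B, D, E, F, G}.
That is 1 component.

1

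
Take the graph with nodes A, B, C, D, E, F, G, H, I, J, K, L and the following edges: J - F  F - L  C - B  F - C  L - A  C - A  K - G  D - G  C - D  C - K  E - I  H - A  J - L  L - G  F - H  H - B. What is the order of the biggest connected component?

Starting from E we can reach E, I. That is one component of size 2.
Starting from A we can reach A, B, C, D, F, G, H, J, K, L. That is one component of size 10.
The largest has 10 vertices.

10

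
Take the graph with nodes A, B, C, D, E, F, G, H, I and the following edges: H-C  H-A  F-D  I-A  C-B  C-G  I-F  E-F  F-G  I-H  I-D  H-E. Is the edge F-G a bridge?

No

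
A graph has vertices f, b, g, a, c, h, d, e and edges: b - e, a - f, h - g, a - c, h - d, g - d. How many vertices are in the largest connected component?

Starting from b we can reach b, e. That is one component of size 2.
Starting from a we can reach a, c, f. That is one component of size 3.
Starting from d we can reach d, g, h. That is one component of size 3.
The largest has 3 vertices.

3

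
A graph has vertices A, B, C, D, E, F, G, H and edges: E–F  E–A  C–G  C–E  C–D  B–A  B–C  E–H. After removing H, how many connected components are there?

1

With H gone, the remaining components are: {A, B, C, D, E, F, G}.
That is 1 component.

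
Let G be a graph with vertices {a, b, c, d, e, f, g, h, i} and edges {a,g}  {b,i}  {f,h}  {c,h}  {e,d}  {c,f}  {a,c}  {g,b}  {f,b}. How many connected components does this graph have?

2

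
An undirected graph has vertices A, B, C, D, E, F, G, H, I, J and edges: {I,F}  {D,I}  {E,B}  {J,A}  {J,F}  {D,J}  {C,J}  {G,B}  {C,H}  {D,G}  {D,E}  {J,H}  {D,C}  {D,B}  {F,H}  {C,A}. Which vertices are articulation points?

D

Removing D increases the component count from 1 to 2, so D is a cut vertex.
By contrast removing I leaves 1 component; it is not a cut vertex. No other vertex is a cut vertex either.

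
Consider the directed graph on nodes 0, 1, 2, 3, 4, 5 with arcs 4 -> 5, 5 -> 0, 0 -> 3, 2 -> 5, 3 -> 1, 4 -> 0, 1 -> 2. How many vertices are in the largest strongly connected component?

{0, 1, 2, 3, 5} are all mutually reachable — one SCC of size 5.
{4} is an SCC by itself.
The largest has 5 vertices.

5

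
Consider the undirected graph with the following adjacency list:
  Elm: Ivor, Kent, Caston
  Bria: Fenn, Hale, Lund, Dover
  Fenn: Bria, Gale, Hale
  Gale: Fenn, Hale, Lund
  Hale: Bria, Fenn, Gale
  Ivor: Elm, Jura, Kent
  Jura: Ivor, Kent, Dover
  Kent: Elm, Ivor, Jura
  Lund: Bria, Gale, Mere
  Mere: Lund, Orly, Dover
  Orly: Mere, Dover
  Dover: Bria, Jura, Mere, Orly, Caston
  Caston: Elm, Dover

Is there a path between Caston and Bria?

Yes

From Caston we can reach Elm, Bria, Fenn, Gale, Hale, Ivor, Jura, Kent, Lund, Mere, Orly, Dover, Caston, which includes Bria.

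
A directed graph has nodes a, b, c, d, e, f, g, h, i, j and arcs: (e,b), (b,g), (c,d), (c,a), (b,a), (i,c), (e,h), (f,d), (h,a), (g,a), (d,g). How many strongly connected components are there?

{h} is an SCC by itself.
{g} is an SCC by itself.
{d} is an SCC by itself.
{b} is an SCC by itself.
{a} is an SCC by itself.
(and 5 more singleton SCCs)
That gives 10 strongly connected components.

10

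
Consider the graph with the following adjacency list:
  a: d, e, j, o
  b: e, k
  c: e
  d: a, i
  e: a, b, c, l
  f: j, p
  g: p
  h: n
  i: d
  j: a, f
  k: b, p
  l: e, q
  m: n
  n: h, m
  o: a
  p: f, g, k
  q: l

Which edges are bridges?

a-d, a-o, c-e, d-i, e-l, g-p, h-n, l-q, m-n

The edges on the cycle a-j-f-p-k-b-e-a are not bridges since each lies on that cycle.
But removing a-o disconnects a from o; removing p-g disconnects p from g; removing l-e disconnects l from e; removing h-n disconnects h from n — these are bridges.
In total 9 edges are bridges.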